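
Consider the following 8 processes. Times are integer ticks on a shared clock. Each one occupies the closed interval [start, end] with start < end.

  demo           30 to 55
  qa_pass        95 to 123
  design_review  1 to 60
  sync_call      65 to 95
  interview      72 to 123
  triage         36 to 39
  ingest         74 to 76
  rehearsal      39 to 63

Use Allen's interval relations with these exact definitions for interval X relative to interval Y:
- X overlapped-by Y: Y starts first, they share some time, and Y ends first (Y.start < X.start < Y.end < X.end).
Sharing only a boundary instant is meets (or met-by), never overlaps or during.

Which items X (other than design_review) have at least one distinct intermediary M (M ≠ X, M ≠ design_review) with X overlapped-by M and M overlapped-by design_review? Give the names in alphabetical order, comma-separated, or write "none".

Target design_review = [1, 60].
Intermediaries M with M overlapped-by design_review: rehearsal.
Via rehearsal — items with X overlapped-by rehearsal: none.
Union: none.

none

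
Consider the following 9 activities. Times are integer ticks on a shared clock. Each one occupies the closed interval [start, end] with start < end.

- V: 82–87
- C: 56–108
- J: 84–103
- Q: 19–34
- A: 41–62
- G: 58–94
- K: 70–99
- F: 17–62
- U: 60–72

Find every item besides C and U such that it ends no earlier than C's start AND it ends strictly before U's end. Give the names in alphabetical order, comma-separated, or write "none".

Conditions: its end is no earlier than C's start (X.end >= 56) AND its end is strictly before U's end (X.end < 72).
A: end 62 >= 56? ✓; end 62 < 72? ✓ → yes.
F: end 62 >= 56? ✓; end 62 < 72? ✓ → yes.
G: end 94 >= 56? ✓; end 94 < 72? ✗ → no.
J: end 103 >= 56? ✓; end 103 < 72? ✗ → no.
K: end 99 >= 56? ✓; end 99 < 72? ✗ → no.
Q: end 34 >= 56? ✗; end 34 < 72? ✓ → no.
V: end 87 >= 56? ✓; end 87 < 72? ✗ → no.
Result: A, F.

A, F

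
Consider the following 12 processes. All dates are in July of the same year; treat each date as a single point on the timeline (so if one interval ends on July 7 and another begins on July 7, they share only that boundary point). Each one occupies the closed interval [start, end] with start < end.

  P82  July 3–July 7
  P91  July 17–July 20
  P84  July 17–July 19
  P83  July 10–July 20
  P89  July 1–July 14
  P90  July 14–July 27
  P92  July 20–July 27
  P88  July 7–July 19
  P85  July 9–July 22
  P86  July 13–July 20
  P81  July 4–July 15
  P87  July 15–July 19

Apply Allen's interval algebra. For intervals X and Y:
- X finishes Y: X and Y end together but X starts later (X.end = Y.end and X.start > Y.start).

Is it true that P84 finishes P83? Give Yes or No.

No

P84 = [July 17, July 19], P83 = [July 10, July 20].
Actual relation of P84 to P83: during.
Asked whether 'finishes' holds → No.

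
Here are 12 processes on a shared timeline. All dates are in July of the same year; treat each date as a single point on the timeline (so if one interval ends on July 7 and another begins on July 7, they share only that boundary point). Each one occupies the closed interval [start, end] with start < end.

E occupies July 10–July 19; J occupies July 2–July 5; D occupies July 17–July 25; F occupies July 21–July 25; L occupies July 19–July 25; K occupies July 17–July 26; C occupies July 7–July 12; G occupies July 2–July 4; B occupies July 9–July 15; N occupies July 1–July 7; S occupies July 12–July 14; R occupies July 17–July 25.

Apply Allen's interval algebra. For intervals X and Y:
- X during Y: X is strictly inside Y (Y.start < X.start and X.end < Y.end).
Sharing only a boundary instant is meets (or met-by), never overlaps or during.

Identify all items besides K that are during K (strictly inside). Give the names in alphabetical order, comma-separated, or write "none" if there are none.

F, L

Target K = [July 17, July 26].
B [July 9, July 15] → before → no.
C [July 7, July 12] → before → no.
D [July 17, July 25] → starts → no.
E [July 10, July 19] → overlaps → no.
F [July 21, July 25] → during → yes.
G [July 2, July 4] → before → no.
J [July 2, July 5] → before → no.
L [July 19, July 25] → during → yes.
N [July 1, July 7] → before → no.
R [July 17, July 25] → starts → no.
S [July 12, July 14] → before → no.
Result: F, L.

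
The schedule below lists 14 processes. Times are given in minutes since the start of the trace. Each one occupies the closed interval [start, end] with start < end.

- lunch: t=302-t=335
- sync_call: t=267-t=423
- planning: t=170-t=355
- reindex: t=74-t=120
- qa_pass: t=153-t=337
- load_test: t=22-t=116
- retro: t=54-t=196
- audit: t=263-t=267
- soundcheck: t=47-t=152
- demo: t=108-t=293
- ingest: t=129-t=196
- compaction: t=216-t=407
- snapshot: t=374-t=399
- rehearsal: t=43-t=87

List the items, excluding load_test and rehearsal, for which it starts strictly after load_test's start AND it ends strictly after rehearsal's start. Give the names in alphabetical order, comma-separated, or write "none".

Conditions: its start is strictly after load_test's start (X.start > t=22) AND its end is strictly after rehearsal's start (X.end > t=43).
audit: start t=263 > t=22? ✓; end t=267 > t=43? ✓ → yes.
compaction: start t=216 > t=22? ✓; end t=407 > t=43? ✓ → yes.
demo: start t=108 > t=22? ✓; end t=293 > t=43? ✓ → yes.
ingest: start t=129 > t=22? ✓; end t=196 > t=43? ✓ → yes.
lunch: start t=302 > t=22? ✓; end t=335 > t=43? ✓ → yes.
planning: start t=170 > t=22? ✓; end t=355 > t=43? ✓ → yes.
qa_pass: start t=153 > t=22? ✓; end t=337 > t=43? ✓ → yes.
reindex: start t=74 > t=22? ✓; end t=120 > t=43? ✓ → yes.
retro: start t=54 > t=22? ✓; end t=196 > t=43? ✓ → yes.
snapshot: start t=374 > t=22? ✓; end t=399 > t=43? ✓ → yes.
soundcheck: start t=47 > t=22? ✓; end t=152 > t=43? ✓ → yes.
sync_call: start t=267 > t=22? ✓; end t=423 > t=43? ✓ → yes.
Result: audit, compaction, demo, ingest, lunch, planning, qa_pass, reindex, retro, snapshot, soundcheck, sync_call.

audit, compaction, demo, ingest, lunch, planning, qa_pass, reindex, retro, snapshot, soundcheck, sync_call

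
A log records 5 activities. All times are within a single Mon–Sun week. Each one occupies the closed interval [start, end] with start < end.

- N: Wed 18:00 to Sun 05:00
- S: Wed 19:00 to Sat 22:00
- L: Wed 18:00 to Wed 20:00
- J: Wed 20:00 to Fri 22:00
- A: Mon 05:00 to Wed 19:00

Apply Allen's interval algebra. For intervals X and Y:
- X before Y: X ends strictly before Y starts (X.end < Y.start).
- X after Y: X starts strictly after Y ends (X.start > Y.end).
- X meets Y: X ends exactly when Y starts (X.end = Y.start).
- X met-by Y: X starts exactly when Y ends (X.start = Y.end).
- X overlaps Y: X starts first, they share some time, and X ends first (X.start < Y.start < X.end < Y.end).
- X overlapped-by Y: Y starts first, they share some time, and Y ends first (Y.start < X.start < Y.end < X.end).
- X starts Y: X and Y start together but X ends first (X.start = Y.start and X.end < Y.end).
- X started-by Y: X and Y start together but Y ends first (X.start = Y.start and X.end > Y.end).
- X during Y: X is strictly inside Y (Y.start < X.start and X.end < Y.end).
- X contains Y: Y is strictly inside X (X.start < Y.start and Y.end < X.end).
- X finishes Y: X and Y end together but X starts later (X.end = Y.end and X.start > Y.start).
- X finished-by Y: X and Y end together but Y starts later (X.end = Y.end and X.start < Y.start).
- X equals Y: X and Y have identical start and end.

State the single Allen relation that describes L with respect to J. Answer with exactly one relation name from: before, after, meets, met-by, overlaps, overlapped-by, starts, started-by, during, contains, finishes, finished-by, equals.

L = [Wed 18:00, Wed 20:00]; J = [Wed 20:00, Fri 22:00].
Compare endpoints: L.start < J.start, L.start < J.end, L.end = J.start, L.end < J.end.
That pattern is 'meets'.

meets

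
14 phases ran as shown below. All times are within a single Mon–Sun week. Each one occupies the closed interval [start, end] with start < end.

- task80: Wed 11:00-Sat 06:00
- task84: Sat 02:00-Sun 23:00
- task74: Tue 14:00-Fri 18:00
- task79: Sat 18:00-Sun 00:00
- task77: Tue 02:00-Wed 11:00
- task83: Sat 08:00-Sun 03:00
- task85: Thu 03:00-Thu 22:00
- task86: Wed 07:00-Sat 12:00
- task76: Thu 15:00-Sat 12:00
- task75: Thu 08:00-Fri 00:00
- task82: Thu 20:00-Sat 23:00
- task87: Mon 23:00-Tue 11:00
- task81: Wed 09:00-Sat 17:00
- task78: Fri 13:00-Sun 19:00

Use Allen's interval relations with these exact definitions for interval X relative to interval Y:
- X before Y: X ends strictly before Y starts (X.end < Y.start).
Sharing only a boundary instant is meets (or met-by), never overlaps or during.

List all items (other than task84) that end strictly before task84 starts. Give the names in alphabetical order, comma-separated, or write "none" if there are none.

Target task84 = [Sat 02:00, Sun 23:00].
task74 [Tue 14:00, Fri 18:00] → before → yes.
task75 [Thu 08:00, Fri 00:00] → before → yes.
task76 [Thu 15:00, Sat 12:00] → overlaps → no.
task77 [Tue 02:00, Wed 11:00] → before → yes.
task78 [Fri 13:00, Sun 19:00] → overlaps → no.
task79 [Sat 18:00, Sun 00:00] → during → no.
task80 [Wed 11:00, Sat 06:00] → overlaps → no.
task81 [Wed 09:00, Sat 17:00] → overlaps → no.
task82 [Thu 20:00, Sat 23:00] → overlaps → no.
task83 [Sat 08:00, Sun 03:00] → during → no.
task85 [Thu 03:00, Thu 22:00] → before → yes.
task86 [Wed 07:00, Sat 12:00] → overlaps → no.
task87 [Mon 23:00, Tue 11:00] → before → yes.
Result: task74, task75, task77, task85, task87.

task74, task75, task77, task85, task87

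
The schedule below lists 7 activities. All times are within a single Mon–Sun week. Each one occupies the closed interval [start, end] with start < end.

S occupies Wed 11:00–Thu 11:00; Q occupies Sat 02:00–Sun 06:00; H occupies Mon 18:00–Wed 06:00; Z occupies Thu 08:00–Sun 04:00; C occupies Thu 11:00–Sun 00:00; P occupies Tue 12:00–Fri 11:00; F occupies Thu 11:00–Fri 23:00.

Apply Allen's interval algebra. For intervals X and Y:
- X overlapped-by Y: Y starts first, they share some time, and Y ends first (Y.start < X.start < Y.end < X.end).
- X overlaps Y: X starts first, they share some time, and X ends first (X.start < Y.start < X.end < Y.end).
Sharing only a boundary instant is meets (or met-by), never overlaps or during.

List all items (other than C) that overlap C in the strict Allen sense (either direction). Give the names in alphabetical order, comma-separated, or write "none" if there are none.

P, Q

Target C = [Thu 11:00, Sun 00:00].
F [Thu 11:00, Fri 23:00] → starts → no.
H [Mon 18:00, Wed 06:00] → before → no.
P [Tue 12:00, Fri 11:00] → overlaps → yes.
Q [Sat 02:00, Sun 06:00] → overlapped-by → yes.
S [Wed 11:00, Thu 11:00] → meets → no.
Z [Thu 08:00, Sun 04:00] → contains → no.
Result: P, Q.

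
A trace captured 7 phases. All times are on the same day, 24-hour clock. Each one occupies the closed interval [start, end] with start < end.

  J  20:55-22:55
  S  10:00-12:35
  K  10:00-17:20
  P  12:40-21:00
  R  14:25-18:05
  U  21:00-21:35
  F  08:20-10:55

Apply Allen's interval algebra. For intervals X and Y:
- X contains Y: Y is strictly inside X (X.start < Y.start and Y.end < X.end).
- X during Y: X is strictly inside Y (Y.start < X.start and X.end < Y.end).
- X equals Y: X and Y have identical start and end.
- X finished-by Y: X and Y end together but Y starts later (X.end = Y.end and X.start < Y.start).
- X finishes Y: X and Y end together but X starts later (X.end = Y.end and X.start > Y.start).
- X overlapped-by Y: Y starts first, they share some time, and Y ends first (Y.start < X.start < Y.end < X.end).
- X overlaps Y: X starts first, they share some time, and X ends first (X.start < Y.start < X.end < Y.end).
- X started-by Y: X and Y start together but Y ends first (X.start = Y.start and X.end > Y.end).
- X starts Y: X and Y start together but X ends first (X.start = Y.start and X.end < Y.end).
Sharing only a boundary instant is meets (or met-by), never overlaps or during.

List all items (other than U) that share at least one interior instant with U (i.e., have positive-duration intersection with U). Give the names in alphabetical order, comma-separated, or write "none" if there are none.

Target U = [21:00, 21:35].
F [08:20, 10:55] → before → no.
J [20:55, 22:55] → contains → yes.
K [10:00, 17:20] → before → no.
P [12:40, 21:00] → meets → no.
R [14:25, 18:05] → before → no.
S [10:00, 12:35] → before → no.
Result: J.

J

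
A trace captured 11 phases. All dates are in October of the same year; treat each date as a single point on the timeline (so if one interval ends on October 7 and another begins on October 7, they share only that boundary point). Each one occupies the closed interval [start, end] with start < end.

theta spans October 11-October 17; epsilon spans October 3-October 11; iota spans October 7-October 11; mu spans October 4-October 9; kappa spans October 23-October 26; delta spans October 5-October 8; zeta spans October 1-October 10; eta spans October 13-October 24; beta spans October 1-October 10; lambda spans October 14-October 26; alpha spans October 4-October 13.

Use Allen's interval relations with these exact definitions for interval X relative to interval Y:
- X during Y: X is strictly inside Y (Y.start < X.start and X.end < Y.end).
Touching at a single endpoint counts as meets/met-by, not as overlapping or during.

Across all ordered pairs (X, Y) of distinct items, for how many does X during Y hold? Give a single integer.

Checking all 110 ordered pairs for relation 'during'; matching pairs in alphabetical order:
(delta, alpha): delta during alpha ✓
(delta, beta): delta during beta ✓
(delta, epsilon): delta during epsilon ✓
(delta, mu): delta during mu ✓
(delta, zeta): delta during zeta ✓
(iota, alpha): iota during alpha ✓
(mu, beta): mu during beta ✓
(mu, epsilon): mu during epsilon ✓
(mu, zeta): mu during zeta ✓
Count: 9.

9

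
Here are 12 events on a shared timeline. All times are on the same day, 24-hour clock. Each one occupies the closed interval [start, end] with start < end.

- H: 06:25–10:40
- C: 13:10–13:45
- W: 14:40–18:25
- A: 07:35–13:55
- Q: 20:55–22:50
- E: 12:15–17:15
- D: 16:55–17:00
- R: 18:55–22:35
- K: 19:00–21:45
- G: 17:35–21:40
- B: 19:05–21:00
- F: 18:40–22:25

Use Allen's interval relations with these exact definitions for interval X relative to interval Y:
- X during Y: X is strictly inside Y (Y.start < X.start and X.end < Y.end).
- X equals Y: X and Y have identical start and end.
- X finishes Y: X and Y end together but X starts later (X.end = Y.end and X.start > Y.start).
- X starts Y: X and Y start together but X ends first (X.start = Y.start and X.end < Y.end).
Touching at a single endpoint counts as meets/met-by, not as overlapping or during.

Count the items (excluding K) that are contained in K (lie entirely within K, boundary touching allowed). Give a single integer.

Target K = [19:00, 21:45].
A [07:35, 13:55] → before → no.
B [19:05, 21:00] → during → counts.
C [13:10, 13:45] → before → no.
D [16:55, 17:00] → before → no.
E [12:15, 17:15] → before → no.
F [18:40, 22:25] → contains → no.
G [17:35, 21:40] → overlaps → no.
H [06:25, 10:40] → before → no.
Q [20:55, 22:50] → overlapped-by → no.
R [18:55, 22:35] → contains → no.
W [14:40, 18:25] → before → no.
Total: 1.

1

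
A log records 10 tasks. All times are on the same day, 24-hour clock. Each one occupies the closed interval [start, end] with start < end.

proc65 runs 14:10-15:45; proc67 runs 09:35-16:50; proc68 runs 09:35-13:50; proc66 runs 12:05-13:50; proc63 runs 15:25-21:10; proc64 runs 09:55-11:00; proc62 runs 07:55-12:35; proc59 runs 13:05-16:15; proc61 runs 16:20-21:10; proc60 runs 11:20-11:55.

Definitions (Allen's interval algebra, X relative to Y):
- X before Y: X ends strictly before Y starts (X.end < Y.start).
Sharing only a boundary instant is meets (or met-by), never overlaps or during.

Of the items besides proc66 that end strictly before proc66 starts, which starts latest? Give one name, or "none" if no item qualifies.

Target proc66 = [12:05, 13:50].
proc59 [13:05, 16:15] → overlapped-by → excluded.
proc60 [11:20, 11:55] → before → candidate.
proc61 [16:20, 21:10] → after → excluded.
proc62 [07:55, 12:35] → overlaps → excluded.
proc63 [15:25, 21:10] → after → excluded.
proc64 [09:55, 11:00] → before → candidate.
proc65 [14:10, 15:45] → after → excluded.
proc67 [09:35, 16:50] → contains → excluded.
proc68 [09:35, 13:50] → finished-by → excluded.
Among candidates, latest start is 11:20 → proc60.

proc60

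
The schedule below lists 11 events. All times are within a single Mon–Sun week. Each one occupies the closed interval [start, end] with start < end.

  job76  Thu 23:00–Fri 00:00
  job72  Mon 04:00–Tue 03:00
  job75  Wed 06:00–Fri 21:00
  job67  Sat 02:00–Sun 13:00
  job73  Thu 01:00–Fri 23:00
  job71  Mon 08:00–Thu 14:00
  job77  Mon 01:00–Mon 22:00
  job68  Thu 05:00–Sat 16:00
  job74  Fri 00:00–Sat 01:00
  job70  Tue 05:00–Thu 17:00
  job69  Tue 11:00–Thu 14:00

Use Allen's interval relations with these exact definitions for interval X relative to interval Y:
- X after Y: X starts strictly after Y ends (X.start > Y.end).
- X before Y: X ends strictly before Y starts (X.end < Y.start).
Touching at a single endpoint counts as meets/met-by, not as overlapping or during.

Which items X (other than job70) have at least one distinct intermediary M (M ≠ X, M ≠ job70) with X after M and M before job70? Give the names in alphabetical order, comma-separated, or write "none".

Target job70 = [Tue 05:00, Thu 17:00].
Intermediaries M with M before job70: job72, job77.
Via job72 — items with X after job72: job67, job68, job69, job73, job74, job75, job76.
Via job77 — items with X after job77: job67, job68, job69, job73, job74, job75, job76.
Union: job67, job68, job69, job73, job74, job75, job76.

job67, job68, job69, job73, job74, job75, job76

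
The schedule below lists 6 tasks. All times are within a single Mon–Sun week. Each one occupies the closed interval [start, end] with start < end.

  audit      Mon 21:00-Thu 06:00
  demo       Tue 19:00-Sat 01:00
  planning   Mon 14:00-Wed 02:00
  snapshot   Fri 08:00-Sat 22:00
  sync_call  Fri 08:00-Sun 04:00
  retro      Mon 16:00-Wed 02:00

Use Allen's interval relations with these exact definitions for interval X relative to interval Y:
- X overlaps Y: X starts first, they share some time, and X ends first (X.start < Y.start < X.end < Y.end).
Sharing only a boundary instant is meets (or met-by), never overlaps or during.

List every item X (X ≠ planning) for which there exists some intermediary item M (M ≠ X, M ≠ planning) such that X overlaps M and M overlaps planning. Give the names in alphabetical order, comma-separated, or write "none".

none

Target planning = [Mon 14:00, Wed 02:00].
Intermediaries M with M overlaps planning: none.
Union: none.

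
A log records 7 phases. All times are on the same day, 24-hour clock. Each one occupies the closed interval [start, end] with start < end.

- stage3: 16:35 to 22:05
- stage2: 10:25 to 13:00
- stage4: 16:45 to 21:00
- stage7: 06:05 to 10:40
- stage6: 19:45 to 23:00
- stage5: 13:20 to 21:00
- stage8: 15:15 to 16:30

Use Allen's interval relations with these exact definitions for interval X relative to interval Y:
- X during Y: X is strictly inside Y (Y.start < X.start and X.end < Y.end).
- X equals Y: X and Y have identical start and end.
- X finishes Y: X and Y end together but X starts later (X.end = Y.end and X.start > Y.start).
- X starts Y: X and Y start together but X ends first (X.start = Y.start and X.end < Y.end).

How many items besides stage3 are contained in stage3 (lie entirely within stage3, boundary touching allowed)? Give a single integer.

1

Target stage3 = [16:35, 22:05].
stage2 [10:25, 13:00] → before → no.
stage4 [16:45, 21:00] → during → counts.
stage5 [13:20, 21:00] → overlaps → no.
stage6 [19:45, 23:00] → overlapped-by → no.
stage7 [06:05, 10:40] → before → no.
stage8 [15:15, 16:30] → before → no.
Total: 1.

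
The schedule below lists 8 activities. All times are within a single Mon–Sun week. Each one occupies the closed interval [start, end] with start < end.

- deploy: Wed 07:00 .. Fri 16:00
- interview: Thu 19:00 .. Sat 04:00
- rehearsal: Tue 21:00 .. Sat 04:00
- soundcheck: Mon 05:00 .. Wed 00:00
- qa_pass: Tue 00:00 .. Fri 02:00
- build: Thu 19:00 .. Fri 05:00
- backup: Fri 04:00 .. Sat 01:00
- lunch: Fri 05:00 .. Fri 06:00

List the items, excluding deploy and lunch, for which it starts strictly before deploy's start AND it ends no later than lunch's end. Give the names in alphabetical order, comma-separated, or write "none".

qa_pass, soundcheck

Conditions: its start is strictly before deploy's start (X.start < Wed 07:00) AND its end is no later than lunch's end (X.end <= Fri 06:00).
backup: start Fri 04:00 < Wed 07:00? ✗; end Sat 01:00 <= Fri 06:00? ✗ → no.
build: start Thu 19:00 < Wed 07:00? ✗; end Fri 05:00 <= Fri 06:00? ✓ → no.
interview: start Thu 19:00 < Wed 07:00? ✗; end Sat 04:00 <= Fri 06:00? ✗ → no.
qa_pass: start Tue 00:00 < Wed 07:00? ✓; end Fri 02:00 <= Fri 06:00? ✓ → yes.
rehearsal: start Tue 21:00 < Wed 07:00? ✓; end Sat 04:00 <= Fri 06:00? ✗ → no.
soundcheck: start Mon 05:00 < Wed 07:00? ✓; end Wed 00:00 <= Fri 06:00? ✓ → yes.
Result: qa_pass, soundcheck.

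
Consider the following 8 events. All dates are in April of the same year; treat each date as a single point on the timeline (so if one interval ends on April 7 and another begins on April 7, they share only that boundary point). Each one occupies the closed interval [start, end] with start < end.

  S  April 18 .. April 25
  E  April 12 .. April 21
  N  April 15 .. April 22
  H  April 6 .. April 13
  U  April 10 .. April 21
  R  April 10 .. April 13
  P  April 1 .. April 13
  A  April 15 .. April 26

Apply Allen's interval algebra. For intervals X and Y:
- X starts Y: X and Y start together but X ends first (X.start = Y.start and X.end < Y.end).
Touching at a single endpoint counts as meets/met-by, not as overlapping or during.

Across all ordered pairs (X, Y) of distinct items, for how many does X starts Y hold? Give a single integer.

2

Checking all 56 ordered pairs for relation 'starts'; matching pairs in alphabetical order:
(N, A): N starts A ✓
(R, U): R starts U ✓
Count: 2.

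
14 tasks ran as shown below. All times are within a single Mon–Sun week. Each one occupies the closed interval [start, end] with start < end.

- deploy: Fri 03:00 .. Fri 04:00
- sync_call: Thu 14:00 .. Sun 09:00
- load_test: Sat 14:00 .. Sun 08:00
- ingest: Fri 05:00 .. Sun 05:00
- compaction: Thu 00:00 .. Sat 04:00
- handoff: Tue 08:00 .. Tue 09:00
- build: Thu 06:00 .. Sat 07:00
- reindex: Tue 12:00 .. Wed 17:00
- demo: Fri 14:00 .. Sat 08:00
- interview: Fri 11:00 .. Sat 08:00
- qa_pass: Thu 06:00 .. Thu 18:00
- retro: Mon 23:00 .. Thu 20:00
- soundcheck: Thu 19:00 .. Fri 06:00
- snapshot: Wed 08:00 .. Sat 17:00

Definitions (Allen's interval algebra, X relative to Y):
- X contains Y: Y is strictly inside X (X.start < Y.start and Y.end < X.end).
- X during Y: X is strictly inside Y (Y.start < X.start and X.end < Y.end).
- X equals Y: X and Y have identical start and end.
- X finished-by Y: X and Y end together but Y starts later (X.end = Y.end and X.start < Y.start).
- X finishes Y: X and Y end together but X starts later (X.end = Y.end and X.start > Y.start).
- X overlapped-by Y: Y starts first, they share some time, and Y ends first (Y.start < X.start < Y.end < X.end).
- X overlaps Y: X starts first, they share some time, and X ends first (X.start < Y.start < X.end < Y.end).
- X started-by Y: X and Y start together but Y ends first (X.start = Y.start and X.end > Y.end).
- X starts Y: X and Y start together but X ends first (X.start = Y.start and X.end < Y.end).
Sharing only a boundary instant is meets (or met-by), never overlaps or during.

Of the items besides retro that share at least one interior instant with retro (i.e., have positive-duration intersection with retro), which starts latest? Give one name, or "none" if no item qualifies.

Target retro = [Mon 23:00, Thu 20:00].
build [Thu 06:00, Sat 07:00] → overlapped-by → candidate.
compaction [Thu 00:00, Sat 04:00] → overlapped-by → candidate.
demo [Fri 14:00, Sat 08:00] → after → excluded.
deploy [Fri 03:00, Fri 04:00] → after → excluded.
handoff [Tue 08:00, Tue 09:00] → during → candidate.
ingest [Fri 05:00, Sun 05:00] → after → excluded.
interview [Fri 11:00, Sat 08:00] → after → excluded.
load_test [Sat 14:00, Sun 08:00] → after → excluded.
qa_pass [Thu 06:00, Thu 18:00] → during → candidate.
reindex [Tue 12:00, Wed 17:00] → during → candidate.
snapshot [Wed 08:00, Sat 17:00] → overlapped-by → candidate.
soundcheck [Thu 19:00, Fri 06:00] → overlapped-by → candidate.
sync_call [Thu 14:00, Sun 09:00] → overlapped-by → candidate.
Among candidates, latest start is Thu 19:00 → soundcheck.

soundcheck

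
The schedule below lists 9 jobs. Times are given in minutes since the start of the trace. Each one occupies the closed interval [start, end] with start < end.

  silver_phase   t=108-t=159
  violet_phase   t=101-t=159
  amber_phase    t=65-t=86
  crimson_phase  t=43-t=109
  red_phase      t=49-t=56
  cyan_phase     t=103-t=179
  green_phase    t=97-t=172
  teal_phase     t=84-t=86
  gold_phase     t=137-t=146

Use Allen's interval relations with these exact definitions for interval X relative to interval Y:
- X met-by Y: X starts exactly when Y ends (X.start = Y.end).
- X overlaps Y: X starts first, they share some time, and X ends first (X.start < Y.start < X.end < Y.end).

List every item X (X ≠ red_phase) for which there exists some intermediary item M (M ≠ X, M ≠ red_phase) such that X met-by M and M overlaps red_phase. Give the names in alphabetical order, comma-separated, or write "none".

none

Target red_phase = [t=49, t=56].
Intermediaries M with M overlaps red_phase: none.
Union: none.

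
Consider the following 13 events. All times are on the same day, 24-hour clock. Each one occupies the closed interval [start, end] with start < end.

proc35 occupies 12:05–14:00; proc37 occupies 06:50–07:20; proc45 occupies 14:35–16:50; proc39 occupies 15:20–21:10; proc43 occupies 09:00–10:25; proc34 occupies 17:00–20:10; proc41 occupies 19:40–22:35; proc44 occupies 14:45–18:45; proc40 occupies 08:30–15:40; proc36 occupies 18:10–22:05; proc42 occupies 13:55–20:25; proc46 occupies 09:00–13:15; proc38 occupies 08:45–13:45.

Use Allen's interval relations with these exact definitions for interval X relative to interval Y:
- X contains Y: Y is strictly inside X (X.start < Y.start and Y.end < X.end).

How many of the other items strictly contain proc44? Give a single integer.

1

Target proc44 = [14:45, 18:45].
proc34 [17:00, 20:10] → overlapped-by → no.
proc35 [12:05, 14:00] → before → no.
proc36 [18:10, 22:05] → overlapped-by → no.
proc37 [06:50, 07:20] → before → no.
proc38 [08:45, 13:45] → before → no.
proc39 [15:20, 21:10] → overlapped-by → no.
proc40 [08:30, 15:40] → overlaps → no.
proc41 [19:40, 22:35] → after → no.
proc42 [13:55, 20:25] → contains → counts.
proc43 [09:00, 10:25] → before → no.
proc45 [14:35, 16:50] → overlaps → no.
proc46 [09:00, 13:15] → before → no.
Total: 1.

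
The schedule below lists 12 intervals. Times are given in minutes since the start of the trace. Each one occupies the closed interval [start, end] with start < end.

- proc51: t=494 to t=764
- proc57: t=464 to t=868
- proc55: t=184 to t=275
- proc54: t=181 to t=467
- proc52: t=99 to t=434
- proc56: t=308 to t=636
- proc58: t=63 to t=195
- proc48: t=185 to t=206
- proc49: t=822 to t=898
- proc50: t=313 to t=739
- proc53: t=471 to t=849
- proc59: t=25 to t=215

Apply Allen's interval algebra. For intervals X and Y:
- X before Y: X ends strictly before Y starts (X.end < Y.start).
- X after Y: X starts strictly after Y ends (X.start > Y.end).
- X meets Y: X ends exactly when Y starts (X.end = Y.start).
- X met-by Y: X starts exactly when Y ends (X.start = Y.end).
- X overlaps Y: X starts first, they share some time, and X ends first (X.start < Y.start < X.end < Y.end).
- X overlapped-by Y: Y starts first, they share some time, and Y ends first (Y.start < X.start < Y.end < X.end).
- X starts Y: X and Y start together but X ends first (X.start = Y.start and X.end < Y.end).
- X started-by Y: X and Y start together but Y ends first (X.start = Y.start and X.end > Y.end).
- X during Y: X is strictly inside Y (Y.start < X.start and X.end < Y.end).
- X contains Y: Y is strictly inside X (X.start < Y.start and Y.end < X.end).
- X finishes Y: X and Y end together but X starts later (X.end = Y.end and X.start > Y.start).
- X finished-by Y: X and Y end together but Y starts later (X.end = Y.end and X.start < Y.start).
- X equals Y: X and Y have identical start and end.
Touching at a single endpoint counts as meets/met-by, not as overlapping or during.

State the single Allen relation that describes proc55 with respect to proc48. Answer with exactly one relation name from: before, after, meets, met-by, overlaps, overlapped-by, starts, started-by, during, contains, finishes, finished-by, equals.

contains

proc55 = [t=184, t=275]; proc48 = [t=185, t=206].
Compare endpoints: proc55.start < proc48.start, proc55.start < proc48.end, proc55.end > proc48.start, proc55.end > proc48.end.
That pattern is 'contains'.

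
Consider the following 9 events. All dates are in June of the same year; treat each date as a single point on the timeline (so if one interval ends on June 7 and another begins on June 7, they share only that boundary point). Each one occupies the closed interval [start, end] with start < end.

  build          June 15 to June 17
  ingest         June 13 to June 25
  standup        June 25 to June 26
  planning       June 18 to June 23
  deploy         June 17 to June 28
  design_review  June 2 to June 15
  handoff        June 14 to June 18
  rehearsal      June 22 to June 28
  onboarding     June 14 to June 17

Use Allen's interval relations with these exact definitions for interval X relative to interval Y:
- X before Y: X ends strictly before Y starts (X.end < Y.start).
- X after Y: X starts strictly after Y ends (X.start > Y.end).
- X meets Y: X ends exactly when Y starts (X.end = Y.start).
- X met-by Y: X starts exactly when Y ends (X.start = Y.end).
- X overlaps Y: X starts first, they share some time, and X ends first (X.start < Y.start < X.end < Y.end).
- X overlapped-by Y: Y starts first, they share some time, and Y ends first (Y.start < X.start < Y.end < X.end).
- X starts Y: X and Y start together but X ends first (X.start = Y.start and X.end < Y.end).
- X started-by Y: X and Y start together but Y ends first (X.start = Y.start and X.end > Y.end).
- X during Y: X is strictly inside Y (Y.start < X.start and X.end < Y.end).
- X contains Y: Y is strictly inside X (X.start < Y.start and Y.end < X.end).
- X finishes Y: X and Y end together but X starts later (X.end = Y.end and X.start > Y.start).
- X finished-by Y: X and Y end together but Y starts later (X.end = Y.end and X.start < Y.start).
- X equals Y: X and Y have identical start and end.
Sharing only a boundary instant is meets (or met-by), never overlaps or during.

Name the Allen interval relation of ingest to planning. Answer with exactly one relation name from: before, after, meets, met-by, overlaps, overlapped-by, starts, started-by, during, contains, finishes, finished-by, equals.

ingest = [June 13, June 25]; planning = [June 18, June 23].
Compare endpoints: ingest.start < planning.start, ingest.start < planning.end, ingest.end > planning.start, ingest.end > planning.end.
That pattern is 'contains'.

contains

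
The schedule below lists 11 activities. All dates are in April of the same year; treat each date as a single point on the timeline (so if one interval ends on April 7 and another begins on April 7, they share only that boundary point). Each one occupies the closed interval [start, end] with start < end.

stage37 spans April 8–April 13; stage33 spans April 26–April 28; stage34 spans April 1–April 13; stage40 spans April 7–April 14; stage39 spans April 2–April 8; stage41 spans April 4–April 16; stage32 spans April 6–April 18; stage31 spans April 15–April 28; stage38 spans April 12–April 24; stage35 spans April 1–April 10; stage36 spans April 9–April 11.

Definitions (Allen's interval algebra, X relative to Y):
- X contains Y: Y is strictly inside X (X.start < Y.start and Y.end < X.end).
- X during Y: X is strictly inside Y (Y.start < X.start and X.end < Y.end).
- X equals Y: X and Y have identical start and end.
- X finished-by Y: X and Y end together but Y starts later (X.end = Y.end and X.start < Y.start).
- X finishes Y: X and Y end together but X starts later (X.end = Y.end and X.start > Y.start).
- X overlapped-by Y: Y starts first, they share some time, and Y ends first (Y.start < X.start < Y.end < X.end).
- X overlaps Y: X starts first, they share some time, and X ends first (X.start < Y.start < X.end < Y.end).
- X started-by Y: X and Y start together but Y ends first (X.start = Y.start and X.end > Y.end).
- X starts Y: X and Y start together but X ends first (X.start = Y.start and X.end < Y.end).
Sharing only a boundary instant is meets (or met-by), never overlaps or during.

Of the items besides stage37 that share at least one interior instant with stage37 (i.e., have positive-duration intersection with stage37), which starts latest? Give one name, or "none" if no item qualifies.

stage38

Target stage37 = [April 8, April 13].
stage31 [April 15, April 28] → after → excluded.
stage32 [April 6, April 18] → contains → candidate.
stage33 [April 26, April 28] → after → excluded.
stage34 [April 1, April 13] → finished-by → candidate.
stage35 [April 1, April 10] → overlaps → candidate.
stage36 [April 9, April 11] → during → candidate.
stage38 [April 12, April 24] → overlapped-by → candidate.
stage39 [April 2, April 8] → meets → excluded.
stage40 [April 7, April 14] → contains → candidate.
stage41 [April 4, April 16] → contains → candidate.
Among candidates, latest start is April 12 → stage38.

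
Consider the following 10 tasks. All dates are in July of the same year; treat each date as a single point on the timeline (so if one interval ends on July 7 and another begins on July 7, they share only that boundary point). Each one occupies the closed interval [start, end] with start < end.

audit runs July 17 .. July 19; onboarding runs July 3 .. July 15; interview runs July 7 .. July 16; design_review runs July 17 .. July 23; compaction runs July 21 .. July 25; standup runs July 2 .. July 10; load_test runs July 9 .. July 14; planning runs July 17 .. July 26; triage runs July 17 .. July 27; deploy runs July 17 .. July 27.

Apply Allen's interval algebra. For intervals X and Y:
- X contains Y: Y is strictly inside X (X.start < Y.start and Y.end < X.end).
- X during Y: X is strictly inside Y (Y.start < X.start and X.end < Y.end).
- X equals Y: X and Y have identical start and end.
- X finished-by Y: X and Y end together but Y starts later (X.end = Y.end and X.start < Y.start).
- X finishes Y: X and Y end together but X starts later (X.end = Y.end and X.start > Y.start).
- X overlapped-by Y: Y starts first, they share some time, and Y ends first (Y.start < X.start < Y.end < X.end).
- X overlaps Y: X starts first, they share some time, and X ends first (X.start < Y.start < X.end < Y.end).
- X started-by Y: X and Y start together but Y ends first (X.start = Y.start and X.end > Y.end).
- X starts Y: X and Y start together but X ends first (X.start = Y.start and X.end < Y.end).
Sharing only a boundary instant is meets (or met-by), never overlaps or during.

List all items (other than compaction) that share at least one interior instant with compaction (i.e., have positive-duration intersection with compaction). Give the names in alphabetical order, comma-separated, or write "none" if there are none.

Target compaction = [July 21, July 25].
audit [July 17, July 19] → before → no.
deploy [July 17, July 27] → contains → yes.
design_review [July 17, July 23] → overlaps → yes.
interview [July 7, July 16] → before → no.
load_test [July 9, July 14] → before → no.
onboarding [July 3, July 15] → before → no.
planning [July 17, July 26] → contains → yes.
standup [July 2, July 10] → before → no.
triage [July 17, July 27] → contains → yes.
Result: deploy, design_review, planning, triage.

deploy, design_review, planning, triage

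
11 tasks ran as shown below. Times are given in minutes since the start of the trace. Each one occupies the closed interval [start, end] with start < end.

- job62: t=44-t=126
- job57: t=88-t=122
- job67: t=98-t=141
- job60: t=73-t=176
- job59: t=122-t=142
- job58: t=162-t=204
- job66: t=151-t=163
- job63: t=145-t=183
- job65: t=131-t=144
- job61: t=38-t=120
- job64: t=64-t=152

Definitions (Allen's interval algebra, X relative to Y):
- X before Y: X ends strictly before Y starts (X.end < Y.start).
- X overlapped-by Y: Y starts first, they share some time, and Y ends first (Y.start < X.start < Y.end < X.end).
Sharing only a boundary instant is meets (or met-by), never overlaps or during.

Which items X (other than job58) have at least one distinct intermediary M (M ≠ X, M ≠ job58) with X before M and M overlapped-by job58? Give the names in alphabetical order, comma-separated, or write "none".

none

Target job58 = [t=162, t=204].
Intermediaries M with M overlapped-by job58: none.
Union: none.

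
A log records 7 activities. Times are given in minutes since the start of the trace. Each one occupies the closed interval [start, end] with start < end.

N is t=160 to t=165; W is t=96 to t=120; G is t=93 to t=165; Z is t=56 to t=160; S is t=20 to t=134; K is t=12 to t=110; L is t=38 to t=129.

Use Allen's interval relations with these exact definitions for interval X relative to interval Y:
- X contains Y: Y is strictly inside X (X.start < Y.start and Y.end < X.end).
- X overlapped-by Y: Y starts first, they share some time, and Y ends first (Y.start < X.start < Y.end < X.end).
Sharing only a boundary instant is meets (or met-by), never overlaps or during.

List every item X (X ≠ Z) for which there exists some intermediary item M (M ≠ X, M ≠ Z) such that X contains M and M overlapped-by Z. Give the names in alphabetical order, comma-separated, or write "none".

none

Target Z = [t=56, t=160].
Intermediaries M with M overlapped-by Z: G.
Via G — items with X contains G: none.
Union: none.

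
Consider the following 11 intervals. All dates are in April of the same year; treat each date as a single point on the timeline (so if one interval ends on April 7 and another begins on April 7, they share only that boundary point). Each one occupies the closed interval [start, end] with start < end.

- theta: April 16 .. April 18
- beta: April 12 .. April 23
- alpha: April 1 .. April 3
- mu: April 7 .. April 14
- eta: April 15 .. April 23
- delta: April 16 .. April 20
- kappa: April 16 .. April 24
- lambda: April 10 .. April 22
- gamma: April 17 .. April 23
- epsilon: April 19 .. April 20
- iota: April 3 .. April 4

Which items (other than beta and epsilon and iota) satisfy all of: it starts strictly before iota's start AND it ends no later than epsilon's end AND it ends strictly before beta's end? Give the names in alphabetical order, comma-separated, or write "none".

alpha

Conditions: its start is strictly before iota's start (X.start < April 3) AND its end is no later than epsilon's end (X.end <= April 20) AND its end is strictly before beta's end (X.end < April 23).
alpha: start April 1 < April 3? ✓; end April 3 <= April 20? ✓; end April 3 < April 23? ✓ → yes.
delta: start April 16 < April 3? ✗; end April 20 <= April 20? ✓; end April 20 < April 23? ✓ → no.
eta: start April 15 < April 3? ✗; end April 23 <= April 20? ✗; end April 23 < April 23? ✗ → no.
gamma: start April 17 < April 3? ✗; end April 23 <= April 20? ✗; end April 23 < April 23? ✗ → no.
kappa: start April 16 < April 3? ✗; end April 24 <= April 20? ✗; end April 24 < April 23? ✗ → no.
lambda: start April 10 < April 3? ✗; end April 22 <= April 20? ✗; end April 22 < April 23? ✓ → no.
mu: start April 7 < April 3? ✗; end April 14 <= April 20? ✓; end April 14 < April 23? ✓ → no.
theta: start April 16 < April 3? ✗; end April 18 <= April 20? ✓; end April 18 < April 23? ✓ → no.
Result: alpha.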